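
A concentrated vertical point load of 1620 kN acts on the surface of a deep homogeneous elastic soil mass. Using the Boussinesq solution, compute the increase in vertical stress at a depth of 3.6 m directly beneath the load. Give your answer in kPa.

Boussinesq vertical stress below a point load on an elastic half-space:
Δσ_z = 3P/(2πz²) · [1 + (r/z)²]^(−5/2)
r/z = 0/3.6 = 0; [1+(r/z)²]^(−5/2) = 1.
Δσ_z = 3×1620/(2π×3.6²) × 1 = 59.683 × 1 = 59.68 kPa

Δσ_z ≈ 59.7 kPa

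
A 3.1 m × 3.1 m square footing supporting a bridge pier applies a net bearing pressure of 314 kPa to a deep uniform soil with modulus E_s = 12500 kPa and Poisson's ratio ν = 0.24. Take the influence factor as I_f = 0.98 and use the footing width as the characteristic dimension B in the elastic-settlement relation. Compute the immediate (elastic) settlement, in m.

S_e ≈ 0.0719 m

Immediate (elastic) settlement: S_e = q·B·(1−ν²)/E_s · I_f.
S_e = 314 × 3.1 × (1 − 0.24²) / 12500 × 0.98
    = 314 × 3.1 × 0.9424 / 12500 × 0.98
    = 0.07192 m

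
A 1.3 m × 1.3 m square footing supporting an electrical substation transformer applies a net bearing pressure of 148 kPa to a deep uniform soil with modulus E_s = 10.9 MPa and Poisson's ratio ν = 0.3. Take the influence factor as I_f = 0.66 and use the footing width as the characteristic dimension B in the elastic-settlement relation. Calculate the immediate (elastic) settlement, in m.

S_e ≈ 0.0106 m

Immediate (elastic) settlement: S_e = q·B·(1−ν²)/E_s · I_f.
E_s = 10.9 MPa = 10900 kPa.
S_e = 148 × 1.3 × (1 − 0.3²) / 10900 × 0.66
    = 148 × 1.3 × 0.91 / 10900 × 0.66
    = 0.0106 m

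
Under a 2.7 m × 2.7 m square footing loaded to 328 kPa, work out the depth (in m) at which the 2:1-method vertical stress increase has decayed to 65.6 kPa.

2:1 spreading — at depth z the loaded area has grown by z in each plan dimension:
qB²/(B+z)² = Δσ_z ⇒ z = B(√(q/Δσ_z) − 1) = 2.7×(√(328/65.6) − 1) = 3.337 m

z ≈ 3.34 m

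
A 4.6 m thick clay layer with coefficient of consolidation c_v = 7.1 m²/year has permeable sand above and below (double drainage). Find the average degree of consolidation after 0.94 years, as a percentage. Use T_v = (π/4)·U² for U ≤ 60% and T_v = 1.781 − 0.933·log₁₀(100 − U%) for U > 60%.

Drainage path length: H_d = H/2 = 2.3 m (double drainage).
T_v = c_v·t/H_d² = 7.1×0.94/2.3² = 1.2616.
T_v = 1.2616 corresponds to the U > 60% branch:
U = 1 − 10^((1.781 − T_v)/0.933)/100 = 0.964

U ≈ 96.4 %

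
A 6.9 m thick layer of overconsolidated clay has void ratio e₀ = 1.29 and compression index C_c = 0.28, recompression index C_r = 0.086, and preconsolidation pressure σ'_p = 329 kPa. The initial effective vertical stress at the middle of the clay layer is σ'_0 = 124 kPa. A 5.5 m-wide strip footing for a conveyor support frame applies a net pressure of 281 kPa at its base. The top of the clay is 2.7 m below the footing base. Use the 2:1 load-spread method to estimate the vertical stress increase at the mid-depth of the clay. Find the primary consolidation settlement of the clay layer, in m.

S_c ≈ 0.0819 m

Mid-depth of clay below the footing base: z = 2.7 + 6.9/2 = 6.15 m.
Stress increase at mid-clay by the 2:1 spreading method:
Δσ = qB/(B+z) = 281×5.5/(5.5+6.15) = 132.66 kPa
Final effective stress: σ'_f = 124 + 132.66 = 256.66 kPa.
σ'_f = 256.66 ≤ σ'_p = 329 kPa, so the clay remains overconsolidated and only the recompression index applies:
S_c = C_r·H/(1+e₀)·log₁₀(σ'_f/σ'_0) = 0.086×6.9/2.29×log₁₀(256.66/124)
    = 0.25913 × 0.31594 = 0.08187 m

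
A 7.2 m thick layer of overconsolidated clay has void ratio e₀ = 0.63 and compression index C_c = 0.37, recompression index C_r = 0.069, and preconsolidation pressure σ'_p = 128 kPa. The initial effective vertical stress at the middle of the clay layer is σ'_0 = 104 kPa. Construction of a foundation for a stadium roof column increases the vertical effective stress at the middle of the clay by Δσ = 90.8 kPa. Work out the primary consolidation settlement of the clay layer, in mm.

S_c ≈ 326 mm

Final effective stress: σ'_f = 104 + 90.8 = 194.8 kPa.
σ'_f = 194.8 > σ'_p = 128 kPa, so the stress path crosses the preconsolidation pressure — recompression up to σ'_p, then virgin compression beyond:
S_c = H/(1+e₀)·[C_r·log₁₀(σ'_p/σ'_0) + C_c·log₁₀(σ'_f/σ'_p)]
    = 7.2/1.63 × [0.069×log₁₀(128/104) + 0.37×log₁₀(194.8/128)]
    = 4.4172 × [0.0062222 + 0.06748] = 0.3256 m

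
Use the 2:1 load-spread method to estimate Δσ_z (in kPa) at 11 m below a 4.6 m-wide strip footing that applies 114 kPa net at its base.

By the 2:1 method the load spreads at 1 horizontal : 2 vertical, so at depth z the loaded area has grown by z in each plan dimension:
Δσ = qB/(B+z) = 114×4.6/(4.6+11) = 33.615 kPa

Δσ_z ≈ 33.6 kPa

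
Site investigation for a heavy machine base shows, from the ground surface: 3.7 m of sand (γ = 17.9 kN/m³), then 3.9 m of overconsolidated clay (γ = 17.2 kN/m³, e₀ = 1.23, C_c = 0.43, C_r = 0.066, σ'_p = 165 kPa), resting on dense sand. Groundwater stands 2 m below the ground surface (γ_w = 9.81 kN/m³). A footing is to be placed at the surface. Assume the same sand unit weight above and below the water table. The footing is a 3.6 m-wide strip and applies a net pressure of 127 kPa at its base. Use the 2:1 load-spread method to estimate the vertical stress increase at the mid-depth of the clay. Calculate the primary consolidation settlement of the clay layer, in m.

S_c ≈ 0.0287 m

Mid-depth of clay below the ground surface: z = 3.7 + 3.9/2 = 5.65 m.
Total vertical stress at mid-clay: σ_v = 17.9×3.7 + 17.2×1.95 = 99.77 kPa.
Pore pressure: u = 9.81×(5.65 − 2) = 35.806 kPa.
Initial effective stress: σ'_0 = σ_v − u = 99.77 − 35.806 = 63.964 kPa.
Stress increase at mid-clay by the 2:1 spreading method:
Δσ = qB/(B+z) = 127×3.6/(3.6+5.65) = 49.427 kPa
Final effective stress: σ'_f = 63.964 + 49.427 = 113.39 kPa.
σ'_f = 113.39 ≤ σ'_p = 165 kPa, so the clay remains overconsolidated and only the recompression index applies:
S_c = C_r·H/(1+e₀)·log₁₀(σ'_f/σ'_0) = 0.066×3.9/2.23×log₁₀(113.39/63.964)
    = 0.11543 × 0.24864 = 0.0287 m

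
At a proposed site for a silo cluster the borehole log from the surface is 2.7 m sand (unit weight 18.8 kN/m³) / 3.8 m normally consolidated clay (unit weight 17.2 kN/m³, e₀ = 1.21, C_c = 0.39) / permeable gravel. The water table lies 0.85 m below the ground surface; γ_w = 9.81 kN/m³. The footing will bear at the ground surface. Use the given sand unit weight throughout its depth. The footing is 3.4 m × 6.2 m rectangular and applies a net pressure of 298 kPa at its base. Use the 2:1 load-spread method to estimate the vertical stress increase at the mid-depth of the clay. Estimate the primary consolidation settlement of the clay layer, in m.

S_c ≈ 0.274 m

Mid-depth of clay below the ground surface: z = 2.7 + 3.8/2 = 4.6 m.
Total vertical stress at mid-clay: σ_v = 18.8×2.7 + 17.2×1.9 = 83.44 kPa.
Pore pressure: u = 9.81×(4.6 − 0.85) = 36.788 kPa.
Initial effective stress: σ'_0 = σ_v − u = 83.44 − 36.788 = 46.652 kPa.
Stress increase at mid-clay by the 2:1 spreading method:
Δσ = qBL/((B+z)(L+z)) = 298×3.4×6.2/((3.4+4.6)(6.2+4.6)) = 72.706 kPa
Final effective stress: σ'_f = σ'_0 + Δσ = 46.652 + 72.706 = 119.36 kPa.
Normally consolidated clay, so the full stress increment lies on the virgin compression line:
S_c = C_c·H/(1+e₀)·log₁₀(σ'_f/σ'_0) = 0.39×3.8/(1+1.21)×log₁₀(119.36/46.652)
    = 0.67059 × 0.40799 = 0.2736 m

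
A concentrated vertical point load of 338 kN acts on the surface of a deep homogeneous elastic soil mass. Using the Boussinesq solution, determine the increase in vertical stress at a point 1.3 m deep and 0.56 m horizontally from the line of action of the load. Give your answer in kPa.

Δσ_z ≈ 62.4 kPa

Boussinesq vertical stress below a point load on an elastic half-space:
Δσ_z = 3P/(2πz²) · [1 + (r/z)²]^(−5/2)
r/z = 0.56/1.3 = 0.43077; [1+(r/z)²]^(−5/2) = 0.65342.
Δσ_z = 3×338/(2π×1.3²) × 0.65342 = 95.493 × 0.65342 = 62.4 kPa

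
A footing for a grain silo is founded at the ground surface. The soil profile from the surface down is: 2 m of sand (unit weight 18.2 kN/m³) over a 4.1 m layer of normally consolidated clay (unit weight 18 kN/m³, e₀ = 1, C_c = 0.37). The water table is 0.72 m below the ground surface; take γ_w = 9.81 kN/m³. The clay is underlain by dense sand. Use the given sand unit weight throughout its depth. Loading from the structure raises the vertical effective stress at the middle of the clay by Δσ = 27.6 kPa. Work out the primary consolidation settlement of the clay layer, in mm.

Mid-depth of clay below the ground surface: z = 2 + 4.1/2 = 4.05 m.
Total vertical stress at mid-clay: σ_v = 18.2×2 + 18×2.05 = 73.3 kPa.
Pore pressure: u = 9.81×(4.05 − 0.72) = 32.667 kPa.
Initial effective stress: σ'_0 = σ_v − u = 73.3 − 32.667 = 40.633 kPa.
Final effective stress: σ'_f = σ'_0 + Δσ = 40.633 + 27.6 = 68.233 kPa.
Normally consolidated clay, so the full stress increment lies on the virgin compression line:
S_c = C_c·H/(1+e₀)·log₁₀(σ'_f/σ'_0) = 0.37×4.1/(1+1)×log₁₀(68.233/40.633)
    = 0.7585 × 0.22512 = 0.1708 m

S_c ≈ 171 mm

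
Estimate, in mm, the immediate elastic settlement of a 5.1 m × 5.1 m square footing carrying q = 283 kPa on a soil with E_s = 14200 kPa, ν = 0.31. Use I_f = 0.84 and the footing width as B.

Immediate (elastic) settlement: S_e = q·B·(1−ν²)/E_s · I_f.
S_e = 283 × 5.1 × (1 − 0.31²) / 14200 × 0.84
    = 283 × 5.1 × 0.9039 / 14200 × 0.84
    = 0.07717 m = 77.17 mm

S_e ≈ 77.2 mm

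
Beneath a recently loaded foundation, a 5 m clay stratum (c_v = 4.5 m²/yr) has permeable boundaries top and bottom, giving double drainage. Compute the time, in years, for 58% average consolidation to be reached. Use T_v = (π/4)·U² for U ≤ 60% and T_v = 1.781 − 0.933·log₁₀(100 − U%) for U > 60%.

t ≈ 0.367 years

Drainage path length: H_d = H/2 = 2.5 m (double drainage).
U ≤ 60%: T_v = (π/4)·U² = (π/4)×0.58² = 0.26421.
t = T_v·H_d²/c_v = 0.26421×2.5²/4.5 = 0.367 years.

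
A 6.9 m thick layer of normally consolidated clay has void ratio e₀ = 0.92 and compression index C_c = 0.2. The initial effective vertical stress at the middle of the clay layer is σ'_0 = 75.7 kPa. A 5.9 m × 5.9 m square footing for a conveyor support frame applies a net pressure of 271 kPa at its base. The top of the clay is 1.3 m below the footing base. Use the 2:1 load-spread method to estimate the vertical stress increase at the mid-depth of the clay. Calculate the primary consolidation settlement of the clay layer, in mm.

S_c ≈ 231 mm

Mid-depth of clay below the footing base: z = 1.3 + 6.9/2 = 4.75 m.
Stress increase at mid-clay by the 2:1 spreading method:
Δσ = qBL/((B+z)(L+z)) = 271×5.9×5.9/((5.9+4.75)(5.9+4.75)) = 83.171 kPa
Final effective stress: σ'_f = σ'_0 + Δσ = 75.7 + 83.171 = 158.87 kPa.
Normally consolidated clay, so the full stress increment lies on the virgin compression line:
S_c = C_c·H/(1+e₀)·log₁₀(σ'_f/σ'_0) = 0.2×6.9/(1+0.92)×log₁₀(158.87/75.7)
    = 0.71875 × 0.32195 = 0.2314 m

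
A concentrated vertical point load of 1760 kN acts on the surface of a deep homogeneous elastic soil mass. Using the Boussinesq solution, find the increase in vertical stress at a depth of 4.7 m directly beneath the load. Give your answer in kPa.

Δσ_z ≈ 38 kPa

Boussinesq vertical stress below a point load on an elastic half-space:
Δσ_z = 3P/(2πz²) · [1 + (r/z)²]^(−5/2)
r/z = 0/4.7 = 0; [1+(r/z)²]^(−5/2) = 1.
Δσ_z = 3×1760/(2π×4.7²) × 1 = 38.042 × 1 = 38.04 kPa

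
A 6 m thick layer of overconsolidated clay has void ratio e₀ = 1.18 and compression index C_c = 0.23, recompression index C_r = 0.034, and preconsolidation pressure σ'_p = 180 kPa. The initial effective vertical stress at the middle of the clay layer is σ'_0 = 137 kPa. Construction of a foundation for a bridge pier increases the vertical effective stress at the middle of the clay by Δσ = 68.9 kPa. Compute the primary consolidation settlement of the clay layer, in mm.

S_c ≈ 48.1 mm

Final effective stress: σ'_f = 137 + 68.9 = 205.9 kPa.
σ'_f = 205.9 > σ'_p = 180 kPa, so the stress path crosses the preconsolidation pressure — recompression up to σ'_p, then virgin compression beyond:
S_c = H/(1+e₀)·[C_r·log₁₀(σ'_p/σ'_0) + C_c·log₁₀(σ'_f/σ'_p)]
    = 6/2.18 × [0.034×log₁₀(180/137) + 0.23×log₁₀(205.9/180)]
    = 2.7523 × [0.0040308 + 0.013428] = 0.04805 m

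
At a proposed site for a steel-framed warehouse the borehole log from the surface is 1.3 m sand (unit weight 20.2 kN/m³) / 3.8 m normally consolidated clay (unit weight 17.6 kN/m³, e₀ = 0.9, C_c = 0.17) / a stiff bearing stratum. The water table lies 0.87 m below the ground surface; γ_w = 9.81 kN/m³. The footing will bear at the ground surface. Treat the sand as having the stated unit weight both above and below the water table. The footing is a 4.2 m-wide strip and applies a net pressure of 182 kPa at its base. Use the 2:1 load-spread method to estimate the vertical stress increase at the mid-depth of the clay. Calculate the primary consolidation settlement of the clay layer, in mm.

S_c ≈ 197 mm

Mid-depth of clay below the ground surface: z = 1.3 + 3.8/2 = 3.2 m.
Total vertical stress at mid-clay: σ_v = 20.2×1.3 + 17.6×1.9 = 59.7 kPa.
Pore pressure: u = 9.81×(3.2 − 0.87) = 22.857 kPa.
Initial effective stress: σ'_0 = σ_v − u = 59.7 − 22.857 = 36.843 kPa.
Stress increase at mid-clay by the 2:1 spreading method:
Δσ = qB/(B+z) = 182×4.2/(4.2+3.2) = 103.3 kPa
Final effective stress: σ'_f = σ'_0 + Δσ = 36.843 + 103.3 = 140.14 kPa.
Normally consolidated clay, so the full stress increment lies on the virgin compression line:
S_c = C_c·H/(1+e₀)·log₁₀(σ'_f/σ'_0) = 0.17×3.8/(1+0.9)×log₁₀(140.14/36.843)
    = 0.34 × 0.58021 = 0.1973 m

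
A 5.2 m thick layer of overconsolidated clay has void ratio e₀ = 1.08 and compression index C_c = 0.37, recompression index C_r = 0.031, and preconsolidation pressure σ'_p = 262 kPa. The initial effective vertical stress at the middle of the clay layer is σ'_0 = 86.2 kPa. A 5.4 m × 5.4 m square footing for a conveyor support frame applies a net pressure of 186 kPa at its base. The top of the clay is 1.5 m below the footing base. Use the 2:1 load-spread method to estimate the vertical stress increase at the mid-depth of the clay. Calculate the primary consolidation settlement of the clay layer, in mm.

S_c ≈ 17.8 mm

Mid-depth of clay below the footing base: z = 1.5 + 5.2/2 = 4.1 m.
Stress increase at mid-clay by the 2:1 spreading method:
Δσ = qBL/((B+z)(L+z)) = 186×5.4×5.4/((5.4+4.1)(5.4+4.1)) = 60.097 kPa
Final effective stress: σ'_f = 86.2 + 60.097 = 146.3 kPa.
σ'_f = 146.3 ≤ σ'_p = 262 kPa, so the clay remains overconsolidated and only the recompression index applies:
S_c = C_r·H/(1+e₀)·log₁₀(σ'_f/σ'_0) = 0.031×5.2/2.08×log₁₀(146.3/86.2)
    = 0.0775 × 0.22974 = 0.0178 m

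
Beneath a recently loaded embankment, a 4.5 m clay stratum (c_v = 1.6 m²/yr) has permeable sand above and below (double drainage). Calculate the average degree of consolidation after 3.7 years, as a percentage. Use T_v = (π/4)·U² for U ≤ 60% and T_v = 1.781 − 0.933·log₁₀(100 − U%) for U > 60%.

Drainage path length: H_d = H/2 = 2.25 m (double drainage).
T_v = c_v·t/H_d² = 1.6×3.7/2.25² = 1.1694.
T_v = 1.1694 corresponds to the U > 60% branch:
U = 1 − 10^((1.781 − T_v)/0.933)/100 = 0.9548

U ≈ 95.5 %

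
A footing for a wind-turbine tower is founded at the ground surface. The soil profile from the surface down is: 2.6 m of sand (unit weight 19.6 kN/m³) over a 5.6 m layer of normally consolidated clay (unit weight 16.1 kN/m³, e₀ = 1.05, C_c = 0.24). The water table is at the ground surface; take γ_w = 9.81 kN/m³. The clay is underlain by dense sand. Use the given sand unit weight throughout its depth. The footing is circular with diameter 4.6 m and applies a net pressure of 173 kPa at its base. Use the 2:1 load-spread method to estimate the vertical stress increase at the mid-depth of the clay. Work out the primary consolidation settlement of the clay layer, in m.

S_c ≈ 0.175 m

Mid-depth of clay below the ground surface: z = 2.6 + 5.6/2 = 5.4 m.
Total vertical stress at mid-clay: σ_v = 19.6×2.6 + 16.1×2.8 = 96.04 kPa.
Pore pressure: u = 9.81×(5.4 − 0) = 52.974 kPa.
Initial effective stress: σ'_0 = σ_v − u = 96.04 − 52.974 = 43.066 kPa.
Stress increase at mid-clay by the 2:1 spreading method:
Δσ ≈ qD²/(D+z)² = 173×4.6²/(4.6+5.4)² = 36.607 kPa
Final effective stress: σ'_f = σ'_0 + Δσ = 43.066 + 36.607 = 79.673 kPa.
Normally consolidated clay, so the full stress increment lies on the virgin compression line:
S_c = C_c·H/(1+e₀)·log₁₀(σ'_f/σ'_0) = 0.24×5.6/(1+1.05)×log₁₀(79.673/43.066)
    = 0.65561 × 0.26718 = 0.1752 m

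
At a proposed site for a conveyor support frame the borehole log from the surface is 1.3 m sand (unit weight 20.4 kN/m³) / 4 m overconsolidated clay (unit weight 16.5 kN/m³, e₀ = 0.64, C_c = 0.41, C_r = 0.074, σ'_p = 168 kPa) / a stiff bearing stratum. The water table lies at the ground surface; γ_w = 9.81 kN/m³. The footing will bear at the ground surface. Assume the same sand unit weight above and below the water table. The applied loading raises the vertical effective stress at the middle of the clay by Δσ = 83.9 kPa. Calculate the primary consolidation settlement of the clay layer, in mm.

S_c ≈ 110 mm

Mid-depth of clay below the ground surface: z = 1.3 + 4/2 = 3.3 m.
Total vertical stress at mid-clay: σ_v = 20.4×1.3 + 16.5×2 = 59.52 kPa.
Pore pressure: u = 9.81×(3.3 − 0) = 32.373 kPa.
Initial effective stress: σ'_0 = σ_v − u = 59.52 − 32.373 = 27.147 kPa.
Final effective stress: σ'_f = 27.147 + 83.9 = 111.05 kPa.
σ'_f = 111.05 ≤ σ'_p = 168 kPa, so the clay remains overconsolidated and only the recompression index applies:
S_c = C_r·H/(1+e₀)·log₁₀(σ'_f/σ'_0) = 0.074×4/1.64×log₁₀(111.05/27.147)
    = 0.18049 × 0.6118 = 0.1104 m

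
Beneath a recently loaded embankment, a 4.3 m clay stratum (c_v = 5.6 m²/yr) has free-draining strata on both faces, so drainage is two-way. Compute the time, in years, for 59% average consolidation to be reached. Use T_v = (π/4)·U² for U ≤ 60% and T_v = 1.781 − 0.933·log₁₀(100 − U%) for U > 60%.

Drainage path length: H_d = H/2 = 2.15 m (double drainage).
U ≤ 60%: T_v = (π/4)·U² = (π/4)×0.59² = 0.2734.
t = T_v·H_d²/c_v = 0.2734×2.15²/5.6 = 0.2257 years.

t ≈ 0.226 years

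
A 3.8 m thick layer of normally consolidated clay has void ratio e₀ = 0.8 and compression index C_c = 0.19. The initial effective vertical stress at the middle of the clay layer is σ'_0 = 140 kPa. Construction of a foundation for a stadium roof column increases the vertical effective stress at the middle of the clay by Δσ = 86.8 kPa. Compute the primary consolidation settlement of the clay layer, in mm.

Final effective stress: σ'_f = σ'_0 + Δσ = 140 + 86.8 = 226.8 kPa.
Normally consolidated clay, so the full stress increment lies on the virgin compression line:
S_c = C_c·H/(1+e₀)·log₁₀(σ'_f/σ'_0) = 0.19×3.8/(1+0.8)×log₁₀(226.8/140)
    = 0.40111 × 0.20952 = 0.08404 m

S_c ≈ 84 mm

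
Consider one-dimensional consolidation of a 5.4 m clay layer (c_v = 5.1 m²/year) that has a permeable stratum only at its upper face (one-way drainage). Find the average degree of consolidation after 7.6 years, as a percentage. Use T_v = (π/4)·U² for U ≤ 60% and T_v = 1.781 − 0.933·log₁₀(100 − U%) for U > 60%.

U ≈ 97 %

Drainage path length: H_d = H = 5.4 m (single drainage).
T_v = c_v·t/H_d² = 5.1×7.6/5.4² = 1.3292.
T_v = 1.3292 corresponds to the U > 60% branch:
U = 1 − 10^((1.781 − T_v)/0.933)/100 = 0.9695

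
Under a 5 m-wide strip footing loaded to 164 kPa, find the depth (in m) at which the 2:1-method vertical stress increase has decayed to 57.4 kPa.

z ≈ 9.29 m

2:1 spreading — at depth z the loaded area has grown by z in each plan dimension:
qB/(B+z) = Δσ_z ⇒ z = qB/Δσ_z − B = 164×5/57.4 − 5 = 9.286 m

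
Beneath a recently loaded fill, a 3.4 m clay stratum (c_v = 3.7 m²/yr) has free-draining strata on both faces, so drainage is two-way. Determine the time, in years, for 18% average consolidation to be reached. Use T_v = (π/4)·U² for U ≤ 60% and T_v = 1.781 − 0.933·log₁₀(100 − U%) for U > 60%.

t ≈ 0.0199 years

Drainage path length: H_d = H/2 = 1.7 m (double drainage).
U ≤ 60%: T_v = (π/4)·U² = (π/4)×0.18² = 0.025447.
t = T_v·H_d²/c_v = 0.025447×1.7²/3.7 = 0.01988 years.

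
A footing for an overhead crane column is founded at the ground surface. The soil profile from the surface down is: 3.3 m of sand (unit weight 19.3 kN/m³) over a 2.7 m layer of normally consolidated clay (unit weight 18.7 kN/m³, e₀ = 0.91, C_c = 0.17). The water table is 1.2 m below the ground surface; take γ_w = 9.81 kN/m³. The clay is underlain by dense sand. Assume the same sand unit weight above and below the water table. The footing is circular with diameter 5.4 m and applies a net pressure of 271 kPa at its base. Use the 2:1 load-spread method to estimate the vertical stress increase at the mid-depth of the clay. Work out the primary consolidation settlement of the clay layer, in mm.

S_c ≈ 92.2 mm

Mid-depth of clay below the ground surface: z = 3.3 + 2.7/2 = 4.65 m.
Total vertical stress at mid-clay: σ_v = 19.3×3.3 + 18.7×1.35 = 88.935 kPa.
Pore pressure: u = 9.81×(4.65 − 1.2) = 33.845 kPa.
Initial effective stress: σ'_0 = σ_v − u = 88.935 − 33.845 = 55.09 kPa.
Stress increase at mid-clay by the 2:1 spreading method:
Δσ ≈ qD²/(D+z)² = 271×5.4²/(5.4+4.65)² = 78.239 kPa
Final effective stress: σ'_f = σ'_0 + Δσ = 55.09 + 78.239 = 133.33 kPa.
Normally consolidated clay, so the full stress increment lies on the virgin compression line:
S_c = C_c·H/(1+e₀)·log₁₀(σ'_f/σ'_0) = 0.17×2.7/(1+0.91)×log₁₀(133.33/55.09)
    = 0.24031 × 0.38386 = 0.09225 m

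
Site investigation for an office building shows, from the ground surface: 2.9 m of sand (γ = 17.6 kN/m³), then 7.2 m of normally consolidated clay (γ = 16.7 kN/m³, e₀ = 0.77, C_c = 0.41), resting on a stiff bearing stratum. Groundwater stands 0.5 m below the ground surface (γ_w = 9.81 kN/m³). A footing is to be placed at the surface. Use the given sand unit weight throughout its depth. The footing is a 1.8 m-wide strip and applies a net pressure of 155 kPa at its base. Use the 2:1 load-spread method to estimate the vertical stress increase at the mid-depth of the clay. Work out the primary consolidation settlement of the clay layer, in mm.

S_c ≈ 360 mm

Mid-depth of clay below the ground surface: z = 2.9 + 7.2/2 = 6.5 m.
Total vertical stress at mid-clay: σ_v = 17.6×2.9 + 16.7×3.6 = 111.16 kPa.
Pore pressure: u = 9.81×(6.5 − 0.5) = 58.86 kPa.
Initial effective stress: σ'_0 = σ_v − u = 111.16 − 58.86 = 52.3 kPa.
Stress increase at mid-clay by the 2:1 spreading method:
Δσ = qB/(B+z) = 155×1.8/(1.8+6.5) = 33.614 kPa
Final effective stress: σ'_f = σ'_0 + Δσ = 52.3 + 33.614 = 85.914 kPa.
Normally consolidated clay, so the full stress increment lies on the virgin compression line:
S_c = C_c·H/(1+e₀)·log₁₀(σ'_f/σ'_0) = 0.41×7.2/(1+0.77)×log₁₀(85.914/52.3)
    = 1.6678 × 0.21556 = 0.3595 m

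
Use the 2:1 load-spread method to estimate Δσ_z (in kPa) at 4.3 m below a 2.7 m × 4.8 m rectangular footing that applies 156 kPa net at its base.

Δσ_z ≈ 31.7 kPa

By the 2:1 method the load spreads at 1 horizontal : 2 vertical, so at depth z the loaded area has grown by z in each plan dimension:
Δσ = qBL/((B+z)(L+z)) = 156×2.7×4.8/((2.7+4.3)(4.8+4.3)) = 31.739 kPa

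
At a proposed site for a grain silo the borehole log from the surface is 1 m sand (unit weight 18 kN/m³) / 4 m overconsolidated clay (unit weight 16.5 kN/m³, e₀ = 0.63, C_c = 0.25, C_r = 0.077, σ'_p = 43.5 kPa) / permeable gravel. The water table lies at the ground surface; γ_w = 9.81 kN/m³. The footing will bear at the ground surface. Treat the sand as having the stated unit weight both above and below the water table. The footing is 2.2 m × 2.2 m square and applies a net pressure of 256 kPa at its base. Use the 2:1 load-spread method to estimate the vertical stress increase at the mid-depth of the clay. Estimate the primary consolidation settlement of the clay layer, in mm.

S_c ≈ 174 mm

Mid-depth of clay below the ground surface: z = 1 + 4/2 = 3 m.
Total vertical stress at mid-clay: σ_v = 18×1 + 16.5×2 = 51 kPa.
Pore pressure: u = 9.81×(3 − 0) = 29.43 kPa.
Initial effective stress: σ'_0 = σ_v − u = 51 − 29.43 = 21.57 kPa.
Stress increase at mid-clay by the 2:1 spreading method:
Δσ = qBL/((B+z)(L+z)) = 256×2.2×2.2/((2.2+3)(2.2+3)) = 45.822 kPa
Final effective stress: σ'_f = 21.57 + 45.822 = 67.392 kPa.
σ'_f = 67.392 > σ'_p = 43.5 kPa, so the stress path crosses the preconsolidation pressure — recompression up to σ'_p, then virgin compression beyond:
S_c = H/(1+e₀)·[C_r·log₁₀(σ'_p/σ'_0) + C_c·log₁₀(σ'_f/σ'_p)]
    = 4/1.63 × [0.077×log₁₀(43.5/21.57) + 0.25×log₁₀(67.392/43.5)]
    = 2.454 × [0.023457 + 0.04753] = 0.1742 m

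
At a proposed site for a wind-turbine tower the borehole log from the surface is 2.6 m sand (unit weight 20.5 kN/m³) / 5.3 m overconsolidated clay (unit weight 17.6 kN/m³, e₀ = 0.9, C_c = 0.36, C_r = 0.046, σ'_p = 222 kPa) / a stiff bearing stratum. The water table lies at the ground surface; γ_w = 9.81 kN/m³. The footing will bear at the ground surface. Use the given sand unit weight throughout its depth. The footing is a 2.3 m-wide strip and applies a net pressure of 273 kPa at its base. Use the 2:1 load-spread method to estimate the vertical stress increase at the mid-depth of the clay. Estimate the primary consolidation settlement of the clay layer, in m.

Mid-depth of clay below the ground surface: z = 2.6 + 5.3/2 = 5.25 m.
Total vertical stress at mid-clay: σ_v = 20.5×2.6 + 17.6×2.65 = 99.94 kPa.
Pore pressure: u = 9.81×(5.25 − 0) = 51.503 kPa.
Initial effective stress: σ'_0 = σ_v − u = 99.94 − 51.503 = 48.437 kPa.
Stress increase at mid-clay by the 2:1 spreading method:
Δσ = qB/(B+z) = 273×2.3/(2.3+5.25) = 83.166 kPa
Final effective stress: σ'_f = 48.437 + 83.166 = 131.6 kPa.
σ'_f = 131.6 ≤ σ'_p = 222 kPa, so the clay remains overconsolidated and only the recompression index applies:
S_c = C_r·H/(1+e₀)·log₁₀(σ'_f/σ'_0) = 0.046×5.3/1.9×log₁₀(131.6/48.437)
    = 0.12832 × 0.43408 = 0.0557 m

S_c ≈ 0.0557 m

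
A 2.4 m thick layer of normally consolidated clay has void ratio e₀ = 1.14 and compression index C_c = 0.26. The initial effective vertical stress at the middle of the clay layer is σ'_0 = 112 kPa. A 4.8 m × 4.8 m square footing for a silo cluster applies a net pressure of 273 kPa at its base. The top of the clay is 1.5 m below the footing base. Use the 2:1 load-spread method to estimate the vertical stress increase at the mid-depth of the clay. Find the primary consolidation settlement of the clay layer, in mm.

Mid-depth of clay below the footing base: z = 1.5 + 2.4/2 = 2.7 m.
Stress increase at mid-clay by the 2:1 spreading method:
Δσ = qBL/((B+z)(L+z)) = 273×4.8×4.8/((4.8+2.7)(4.8+2.7)) = 111.82 kPa
Final effective stress: σ'_f = σ'_0 + Δσ = 112 + 111.82 = 223.82 kPa.
Normally consolidated clay, so the full stress increment lies on the virgin compression line:
S_c = C_c·H/(1+e₀)·log₁₀(σ'_f/σ'_0) = 0.26×2.4/(1+1.14)×log₁₀(223.82/112)
    = 0.29159 × 0.30068 = 0.08768 m

S_c ≈ 87.7 mm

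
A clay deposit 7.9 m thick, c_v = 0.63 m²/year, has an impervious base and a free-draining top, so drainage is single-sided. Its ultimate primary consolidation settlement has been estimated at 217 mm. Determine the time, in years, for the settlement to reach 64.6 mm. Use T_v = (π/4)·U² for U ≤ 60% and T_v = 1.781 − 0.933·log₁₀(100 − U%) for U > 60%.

t ≈ 6.9 years

Drainage path length: H_d = H = 7.9 m (single drainage).
U = S(t)/S_ult = 64.6/217 = 0.2977.
U ≤ 60%: T_v = (π/4)·U² = (π/4)×0.2977² = 0.069604.
t = T_v·H_d²/c_v = 0.069604×7.9²/0.63 = 6.895 years.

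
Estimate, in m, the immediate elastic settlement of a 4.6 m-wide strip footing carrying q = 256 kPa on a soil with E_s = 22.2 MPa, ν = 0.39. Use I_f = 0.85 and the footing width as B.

S_e ≈ 0.0382 m

Immediate (elastic) settlement: S_e = q·B·(1−ν²)/E_s · I_f.
E_s = 22.2 MPa = 22200 kPa.
S_e = 256 × 4.6 × (1 − 0.39²) / 22200 × 0.85
    = 256 × 4.6 × 0.8479 / 22200 × 0.85
    = 0.03823 m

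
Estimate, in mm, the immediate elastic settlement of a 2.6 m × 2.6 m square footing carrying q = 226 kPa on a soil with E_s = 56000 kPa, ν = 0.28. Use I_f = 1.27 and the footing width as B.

Immediate (elastic) settlement: S_e = q·B·(1−ν²)/E_s · I_f.
S_e = 226 × 2.6 × (1 − 0.28²) / 56000 × 1.27
    = 226 × 2.6 × 0.9216 / 56000 × 1.27
    = 0.01228 m = 12.28 mm

S_e ≈ 12.3 mm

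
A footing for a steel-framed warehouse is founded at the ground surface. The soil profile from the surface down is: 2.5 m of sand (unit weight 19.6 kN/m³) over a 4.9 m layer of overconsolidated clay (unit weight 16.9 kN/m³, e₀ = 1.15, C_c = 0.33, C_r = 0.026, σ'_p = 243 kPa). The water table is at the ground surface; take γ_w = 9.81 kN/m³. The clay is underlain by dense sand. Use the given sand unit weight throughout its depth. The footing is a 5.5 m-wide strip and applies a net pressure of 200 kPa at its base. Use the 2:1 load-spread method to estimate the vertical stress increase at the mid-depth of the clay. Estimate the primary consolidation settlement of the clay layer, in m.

S_c ≈ 0.0324 m

Mid-depth of clay below the ground surface: z = 2.5 + 4.9/2 = 4.95 m.
Total vertical stress at mid-clay: σ_v = 19.6×2.5 + 16.9×2.45 = 90.405 kPa.
Pore pressure: u = 9.81×(4.95 − 0) = 48.56 kPa.
Initial effective stress: σ'_0 = σ_v − u = 90.405 − 48.56 = 41.845 kPa.
Stress increase at mid-clay by the 2:1 spreading method:
Δσ = qB/(B+z) = 200×5.5/(5.5+4.95) = 105.26 kPa
Final effective stress: σ'_f = 41.845 + 105.26 = 147.11 kPa.
σ'_f = 147.11 ≤ σ'_p = 243 kPa, so the clay remains overconsolidated and only the recompression index applies:
S_c = C_r·H/(1+e₀)·log₁₀(σ'_f/σ'_0) = 0.026×4.9/2.15×log₁₀(147.11/41.845)
    = 0.059257 × 0.546 = 0.03235 m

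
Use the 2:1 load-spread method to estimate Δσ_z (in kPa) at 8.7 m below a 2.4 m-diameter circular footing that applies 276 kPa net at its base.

By the 2:1 method the load spreads at 1 horizontal : 2 vertical, so at depth z the loaded area has grown by z in each plan dimension:
Δσ ≈ qD²/(D+z)² = 276×2.4²/(2.4+8.7)² = 12.903 kPa

Δσ_z ≈ 12.9 kPa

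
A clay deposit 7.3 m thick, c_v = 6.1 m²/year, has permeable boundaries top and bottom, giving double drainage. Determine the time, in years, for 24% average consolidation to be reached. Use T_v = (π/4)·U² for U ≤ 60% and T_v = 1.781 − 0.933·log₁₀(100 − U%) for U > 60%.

Drainage path length: H_d = H/2 = 3.65 m (double drainage).
U ≤ 60%: T_v = (π/4)·U² = (π/4)×0.24² = 0.045239.
t = T_v·H_d²/c_v = 0.045239×3.65²/6.1 = 0.0988 years.

t ≈ 0.0988 years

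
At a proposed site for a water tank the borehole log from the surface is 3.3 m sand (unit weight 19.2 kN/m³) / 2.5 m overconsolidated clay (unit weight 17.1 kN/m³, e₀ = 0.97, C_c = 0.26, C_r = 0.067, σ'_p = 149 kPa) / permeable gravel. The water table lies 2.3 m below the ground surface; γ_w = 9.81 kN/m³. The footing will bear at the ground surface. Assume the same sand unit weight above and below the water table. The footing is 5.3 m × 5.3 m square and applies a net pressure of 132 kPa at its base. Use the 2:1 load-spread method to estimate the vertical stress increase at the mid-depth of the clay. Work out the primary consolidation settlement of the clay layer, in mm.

Mid-depth of clay below the ground surface: z = 3.3 + 2.5/2 = 4.55 m.
Total vertical stress at mid-clay: σ_v = 19.2×3.3 + 17.1×1.25 = 84.735 kPa.
Pore pressure: u = 9.81×(4.55 − 2.3) = 22.073 kPa.
Initial effective stress: σ'_0 = σ_v − u = 84.735 − 22.073 = 62.662 kPa.
Stress increase at mid-clay by the 2:1 spreading method:
Δσ = qBL/((B+z)(L+z)) = 132×5.3×5.3/((5.3+4.55)(5.3+4.55)) = 38.217 kPa
Final effective stress: σ'_f = 62.662 + 38.217 = 100.88 kPa.
σ'_f = 100.88 ≤ σ'_p = 149 kPa, so the clay remains overconsolidated and only the recompression index applies:
S_c = C_r·H/(1+e₀)·log₁₀(σ'_f/σ'_0) = 0.067×2.5/1.97×log₁₀(100.88/62.662)
    = 0.085023 × 0.2068 = 0.01758 m

S_c ≈ 17.6 mm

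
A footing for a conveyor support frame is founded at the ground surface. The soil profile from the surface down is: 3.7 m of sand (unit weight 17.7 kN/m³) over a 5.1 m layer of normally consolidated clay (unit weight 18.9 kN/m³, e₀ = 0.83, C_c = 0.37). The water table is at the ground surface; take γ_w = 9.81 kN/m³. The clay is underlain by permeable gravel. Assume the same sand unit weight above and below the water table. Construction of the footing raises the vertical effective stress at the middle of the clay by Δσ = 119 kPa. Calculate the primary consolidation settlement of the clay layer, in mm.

Mid-depth of clay below the ground surface: z = 3.7 + 5.1/2 = 6.25 m.
Total vertical stress at mid-clay: σ_v = 17.7×3.7 + 18.9×2.55 = 113.68 kPa.
Pore pressure: u = 9.81×(6.25 − 0) = 61.312 kPa.
Initial effective stress: σ'_0 = σ_v − u = 113.68 − 61.312 = 52.368 kPa.
Final effective stress: σ'_f = σ'_0 + Δσ = 52.368 + 119 = 171.37 kPa.
Normally consolidated clay, so the full stress increment lies on the virgin compression line:
S_c = C_c·H/(1+e₀)·log₁₀(σ'_f/σ'_0) = 0.37×5.1/(1+0.83)×log₁₀(171.37/52.368)
    = 1.0311 × 0.51487 = 0.5309 m

S_c ≈ 531 mm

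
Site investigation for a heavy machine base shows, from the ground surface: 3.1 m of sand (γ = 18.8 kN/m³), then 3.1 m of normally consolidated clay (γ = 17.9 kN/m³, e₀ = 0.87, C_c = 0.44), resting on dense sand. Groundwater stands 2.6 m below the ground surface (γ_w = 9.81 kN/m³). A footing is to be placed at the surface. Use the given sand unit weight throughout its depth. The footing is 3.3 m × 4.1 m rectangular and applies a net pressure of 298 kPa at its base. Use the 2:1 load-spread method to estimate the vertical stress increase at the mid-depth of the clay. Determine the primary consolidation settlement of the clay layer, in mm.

Mid-depth of clay below the ground surface: z = 3.1 + 3.1/2 = 4.65 m.
Total vertical stress at mid-clay: σ_v = 18.8×3.1 + 17.9×1.55 = 86.025 kPa.
Pore pressure: u = 9.81×(4.65 − 2.6) = 20.11 kPa.
Initial effective stress: σ'_0 = σ_v − u = 86.025 − 20.11 = 65.915 kPa.
Stress increase at mid-clay by the 2:1 spreading method:
Δσ = qBL/((B+z)(L+z)) = 298×3.3×4.1/((3.3+4.65)(4.1+4.65)) = 57.961 kPa
Final effective stress: σ'_f = σ'_0 + Δσ = 65.915 + 57.961 = 123.88 kPa.
Normally consolidated clay, so the full stress increment lies on the virgin compression line:
S_c = C_c·H/(1+e₀)·log₁₀(σ'_f/σ'_0) = 0.44×3.1/(1+0.87)×log₁₀(123.88/65.915)
    = 0.72941 × 0.27402 = 0.1999 m

S_c ≈ 200 mm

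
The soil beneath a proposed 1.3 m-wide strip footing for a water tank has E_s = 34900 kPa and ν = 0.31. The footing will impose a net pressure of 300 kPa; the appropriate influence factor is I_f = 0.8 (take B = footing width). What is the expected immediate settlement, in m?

Immediate (elastic) settlement: S_e = q·B·(1−ν²)/E_s · I_f.
S_e = 300 × 1.3 × (1 − 0.31²) / 34900 × 0.8
    = 300 × 1.3 × 0.9039 / 34900 × 0.8
    = 0.008081 m

S_e ≈ 0.00808 m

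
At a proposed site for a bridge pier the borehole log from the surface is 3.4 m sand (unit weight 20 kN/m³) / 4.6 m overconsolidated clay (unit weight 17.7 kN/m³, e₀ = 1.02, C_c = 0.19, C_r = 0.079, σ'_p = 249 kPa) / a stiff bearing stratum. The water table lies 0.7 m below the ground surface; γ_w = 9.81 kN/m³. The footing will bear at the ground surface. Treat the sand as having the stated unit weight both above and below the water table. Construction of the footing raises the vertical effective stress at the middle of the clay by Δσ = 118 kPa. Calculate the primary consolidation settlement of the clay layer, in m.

Mid-depth of clay below the ground surface: z = 3.4 + 4.6/2 = 5.7 m.
Total vertical stress at mid-clay: σ_v = 20×3.4 + 17.7×2.3 = 108.71 kPa.
Pore pressure: u = 9.81×(5.7 − 0.7) = 49.05 kPa.
Initial effective stress: σ'_0 = σ_v − u = 108.71 − 49.05 = 59.66 kPa.
Final effective stress: σ'_f = 59.66 + 118 = 177.66 kPa.
σ'_f = 177.66 ≤ σ'_p = 249 kPa, so the clay remains overconsolidated and only the recompression index applies:
S_c = C_r·H/(1+e₀)·log₁₀(σ'_f/σ'_0) = 0.079×4.6/2.02×log₁₀(177.66/59.66)
    = 0.1799 × 0.47391 = 0.08526 m

S_c ≈ 0.0853 m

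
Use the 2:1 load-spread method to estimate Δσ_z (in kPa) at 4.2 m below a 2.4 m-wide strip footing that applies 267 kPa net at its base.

By the 2:1 method the load spreads at 1 horizontal : 2 vertical, so at depth z the loaded area has grown by z in each plan dimension:
Δσ = qB/(B+z) = 267×2.4/(2.4+4.2) = 97.091 kPa

Δσ_z ≈ 97.1 kPa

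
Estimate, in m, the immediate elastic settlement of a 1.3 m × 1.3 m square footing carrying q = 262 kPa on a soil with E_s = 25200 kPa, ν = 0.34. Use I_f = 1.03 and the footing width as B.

S_e ≈ 0.0123 m

Immediate (elastic) settlement: S_e = q·B·(1−ν²)/E_s · I_f.
S_e = 262 × 1.3 × (1 − 0.34²) / 25200 × 1.03
    = 262 × 1.3 × 0.8844 / 25200 × 1.03
    = 0.01231 m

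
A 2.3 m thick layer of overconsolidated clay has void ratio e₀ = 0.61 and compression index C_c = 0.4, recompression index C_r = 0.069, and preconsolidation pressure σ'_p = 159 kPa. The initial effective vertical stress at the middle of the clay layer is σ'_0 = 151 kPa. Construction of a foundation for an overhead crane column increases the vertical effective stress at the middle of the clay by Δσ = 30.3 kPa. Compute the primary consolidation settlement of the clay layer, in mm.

Final effective stress: σ'_f = 151 + 30.3 = 181.3 kPa.
σ'_f = 181.3 > σ'_p = 159 kPa, so the stress path crosses the preconsolidation pressure — recompression up to σ'_p, then virgin compression beyond:
S_c = H/(1+e₀)·[C_r·log₁₀(σ'_p/σ'_0) + C_c·log₁₀(σ'_f/σ'_p)]
    = 2.3/1.61 × [0.069×log₁₀(159/151) + 0.4×log₁₀(181.3/159)]
    = 1.4286 × [0.001547 + 0.0228] = 0.03478 m

S_c ≈ 34.8 mm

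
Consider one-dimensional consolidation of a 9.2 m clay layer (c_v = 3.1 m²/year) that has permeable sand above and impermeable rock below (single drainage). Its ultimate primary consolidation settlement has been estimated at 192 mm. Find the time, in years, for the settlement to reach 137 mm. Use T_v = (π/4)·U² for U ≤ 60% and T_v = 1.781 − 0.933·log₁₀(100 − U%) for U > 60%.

t ≈ 11.5 years

Drainage path length: H_d = H = 9.2 m (single drainage).
U = S(t)/S_ult = 137/192 = 0.7135.
U > 60%: T_v = 1.781 − 0.933·log₁₀(100 − 71.354) = 0.42156.
t = T_v·H_d²/c_v = 0.42156×9.2²/3.1 = 11.51 years.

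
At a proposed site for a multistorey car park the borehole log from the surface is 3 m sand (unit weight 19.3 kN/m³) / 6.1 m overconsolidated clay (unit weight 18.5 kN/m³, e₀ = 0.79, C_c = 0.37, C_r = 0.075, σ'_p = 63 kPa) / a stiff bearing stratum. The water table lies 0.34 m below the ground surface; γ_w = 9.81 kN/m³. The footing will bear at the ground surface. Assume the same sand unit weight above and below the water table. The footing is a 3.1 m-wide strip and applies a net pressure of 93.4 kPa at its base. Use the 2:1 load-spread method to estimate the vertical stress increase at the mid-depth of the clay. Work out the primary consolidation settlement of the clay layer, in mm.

S_c ≈ 204 mm

Mid-depth of clay below the ground surface: z = 3 + 6.1/2 = 6.05 m.
Total vertical stress at mid-clay: σ_v = 19.3×3 + 18.5×3.05 = 114.33 kPa.
Pore pressure: u = 9.81×(6.05 − 0.34) = 56.015 kPa.
Initial effective stress: σ'_0 = σ_v − u = 114.33 − 56.015 = 58.315 kPa.
Stress increase at mid-clay by the 2:1 spreading method:
Δσ = qB/(B+z) = 93.4×3.1/(3.1+6.05) = 31.644 kPa
Final effective stress: σ'_f = 58.315 + 31.644 = 89.959 kPa.
σ'_f = 89.959 > σ'_p = 63 kPa, so the stress path crosses the preconsolidation pressure — recompression up to σ'_p, then virgin compression beyond:
S_c = H/(1+e₀)·[C_r·log₁₀(σ'_p/σ'_0) + C_c·log₁₀(σ'_f/σ'_p)]
    = 6.1/1.79 × [0.075×log₁₀(63/58.315) + 0.37×log₁₀(89.959/63)]
    = 3.4078 × [0.002517 + 0.057241] = 0.2036 m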